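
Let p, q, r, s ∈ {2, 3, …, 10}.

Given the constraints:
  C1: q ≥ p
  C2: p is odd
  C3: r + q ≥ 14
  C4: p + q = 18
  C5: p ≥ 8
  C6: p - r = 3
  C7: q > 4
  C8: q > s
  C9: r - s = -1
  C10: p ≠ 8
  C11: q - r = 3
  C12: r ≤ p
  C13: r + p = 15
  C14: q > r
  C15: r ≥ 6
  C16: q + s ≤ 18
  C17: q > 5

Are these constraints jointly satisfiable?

The assignment p = 9, q = 9, r = 6, s = 7 works:
  constraint 3 holds since r + q = 15.
  constraint 4 holds since p + q = 18.
  constraint 6 holds since p - r = 3.
The rest check out directly.

Satisfiable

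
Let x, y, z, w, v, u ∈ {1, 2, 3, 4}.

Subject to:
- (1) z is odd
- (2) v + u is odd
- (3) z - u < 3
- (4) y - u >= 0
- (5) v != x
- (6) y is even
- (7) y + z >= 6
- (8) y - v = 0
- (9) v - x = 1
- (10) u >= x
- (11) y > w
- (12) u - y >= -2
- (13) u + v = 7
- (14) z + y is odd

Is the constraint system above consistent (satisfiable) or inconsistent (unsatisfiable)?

Try x = 3, y = 4, z = 3, w = 2, v = 4, u = 3.
Check constraint 3: z - u = 0; constraint 4: y - u = 1. The remaining constraints are straightforward to verify.

Satisfiable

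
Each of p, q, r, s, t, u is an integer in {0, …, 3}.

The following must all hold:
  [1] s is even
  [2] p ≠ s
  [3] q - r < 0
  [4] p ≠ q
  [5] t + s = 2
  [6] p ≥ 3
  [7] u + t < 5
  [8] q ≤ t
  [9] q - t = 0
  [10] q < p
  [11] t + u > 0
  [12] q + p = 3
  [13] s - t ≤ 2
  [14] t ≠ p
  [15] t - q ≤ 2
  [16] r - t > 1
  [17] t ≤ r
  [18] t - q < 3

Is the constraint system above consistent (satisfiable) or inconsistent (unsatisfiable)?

Satisfiable

Setting (p, q, r, s, t, u) = (3, 0, 2, 2, 0, 3) satisfies everything: constraint 3: q - r = -2; constraint 5: t + s = 2, and the others follow.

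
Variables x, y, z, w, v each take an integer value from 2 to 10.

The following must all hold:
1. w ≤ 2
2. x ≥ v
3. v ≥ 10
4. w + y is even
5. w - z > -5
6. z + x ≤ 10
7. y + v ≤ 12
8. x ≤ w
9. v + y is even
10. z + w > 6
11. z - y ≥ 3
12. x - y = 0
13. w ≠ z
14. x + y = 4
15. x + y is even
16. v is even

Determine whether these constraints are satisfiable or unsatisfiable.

Unsatisfiable

From constraints 2 and 3: x ≥ v and v ≥ 10, so x ≥ 10. From constraints 1 and 8: x ≤ w and w ≤ 2, so x ≤ 2. But 2 < 10, so no value of x works.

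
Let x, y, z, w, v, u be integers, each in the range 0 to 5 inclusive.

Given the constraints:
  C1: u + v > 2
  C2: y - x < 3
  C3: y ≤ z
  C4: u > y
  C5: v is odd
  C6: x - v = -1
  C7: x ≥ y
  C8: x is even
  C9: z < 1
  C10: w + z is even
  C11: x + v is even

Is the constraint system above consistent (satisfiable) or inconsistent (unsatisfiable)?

Unsatisfiable

Constraint 8 makes x even and constraint 5 makes v odd, so x + v must be odd. Constraint 11 says x + v is even — contradiction.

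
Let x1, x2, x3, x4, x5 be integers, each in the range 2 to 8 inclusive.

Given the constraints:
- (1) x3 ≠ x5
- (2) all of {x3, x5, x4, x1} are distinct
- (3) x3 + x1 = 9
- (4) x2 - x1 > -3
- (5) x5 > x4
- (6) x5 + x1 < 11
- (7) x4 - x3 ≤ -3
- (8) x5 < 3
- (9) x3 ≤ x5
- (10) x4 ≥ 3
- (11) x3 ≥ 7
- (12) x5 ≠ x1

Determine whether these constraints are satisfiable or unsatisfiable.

Unsatisfiable

From constraints 9 and 11: x5 ≥ x3 and x3 ≥ 7, so x5 ≥ 7. From constraint 8: x5 ≤ 2. But 2 < 7, so no value of x5 works.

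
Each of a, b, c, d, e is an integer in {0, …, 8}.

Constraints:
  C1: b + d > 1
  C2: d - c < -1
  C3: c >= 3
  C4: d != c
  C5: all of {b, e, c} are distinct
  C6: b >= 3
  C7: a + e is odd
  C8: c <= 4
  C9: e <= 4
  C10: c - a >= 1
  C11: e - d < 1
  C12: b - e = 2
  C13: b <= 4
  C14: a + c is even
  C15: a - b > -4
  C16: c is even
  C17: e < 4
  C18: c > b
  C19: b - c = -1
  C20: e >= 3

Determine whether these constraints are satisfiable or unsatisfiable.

Unsatisfiable

Constraints 3, 6, 8, 9, 13, and 20 confine each of b, e, c to the 2 values {3, 4}.
Constraint 5 requires all 3 of them to be distinct, but only 2 values are available — impossible by the pigeonhole principle.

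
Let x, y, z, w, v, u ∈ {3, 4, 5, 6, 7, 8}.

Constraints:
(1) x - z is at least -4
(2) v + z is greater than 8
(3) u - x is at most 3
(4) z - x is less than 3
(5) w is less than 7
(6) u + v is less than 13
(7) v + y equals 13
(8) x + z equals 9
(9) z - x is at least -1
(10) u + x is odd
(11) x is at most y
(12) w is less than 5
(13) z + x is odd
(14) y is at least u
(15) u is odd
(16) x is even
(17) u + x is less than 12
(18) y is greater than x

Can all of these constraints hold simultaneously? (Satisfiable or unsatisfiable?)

Setting (x, y, z, w, v, u) = (4, 8, 5, 3, 5, 5) satisfies everything: constraint 1: x - z = -1; constraint 2: v + z = 10; constraint 3: u - x = 1, and the others follow.

Satisfiable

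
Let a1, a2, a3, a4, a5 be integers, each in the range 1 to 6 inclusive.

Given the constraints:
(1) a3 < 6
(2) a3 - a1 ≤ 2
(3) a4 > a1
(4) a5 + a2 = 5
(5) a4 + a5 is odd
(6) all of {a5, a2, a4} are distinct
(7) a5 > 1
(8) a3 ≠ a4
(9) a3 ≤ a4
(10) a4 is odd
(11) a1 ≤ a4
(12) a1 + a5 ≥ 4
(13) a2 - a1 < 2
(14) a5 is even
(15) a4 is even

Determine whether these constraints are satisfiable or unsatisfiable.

Unsatisfiable

Constraint 15 makes a4 even and constraint 14 makes a5 even, so a4 + a5 must be even. Constraint 5 says a4 + a5 is odd — contradiction.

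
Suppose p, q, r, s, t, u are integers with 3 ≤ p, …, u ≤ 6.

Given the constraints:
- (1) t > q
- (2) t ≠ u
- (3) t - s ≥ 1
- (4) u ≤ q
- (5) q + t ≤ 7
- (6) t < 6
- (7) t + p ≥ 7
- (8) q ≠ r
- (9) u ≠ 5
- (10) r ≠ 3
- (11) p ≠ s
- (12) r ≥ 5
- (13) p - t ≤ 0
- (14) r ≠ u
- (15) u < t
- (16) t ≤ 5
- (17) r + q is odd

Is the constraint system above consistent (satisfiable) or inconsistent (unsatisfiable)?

Satisfiable

Try p = 4, q = 3, r = 6, s = 3, t = 4, u = 3.
Check constraint 3: t - s = 1; constraint 5: q + t = 7. The remaining constraints are straightforward to verify.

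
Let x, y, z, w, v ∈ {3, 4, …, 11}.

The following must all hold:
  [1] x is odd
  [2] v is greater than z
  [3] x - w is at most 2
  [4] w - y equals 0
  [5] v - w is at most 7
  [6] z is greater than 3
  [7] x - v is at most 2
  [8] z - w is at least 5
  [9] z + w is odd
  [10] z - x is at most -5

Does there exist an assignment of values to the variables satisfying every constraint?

Constraints 5, 7, 8, and 10 give v − x ≥ -2, x − z ≥ 5, z − w ≥ 5, w − v ≥ -7.
Adding all 4 inequalities: the left sides telescope to 0, and the right sides sum to (-2) + 5 + 5 + (-7) = 1. So 0 ≥ 1, which is false.

Unsatisfiable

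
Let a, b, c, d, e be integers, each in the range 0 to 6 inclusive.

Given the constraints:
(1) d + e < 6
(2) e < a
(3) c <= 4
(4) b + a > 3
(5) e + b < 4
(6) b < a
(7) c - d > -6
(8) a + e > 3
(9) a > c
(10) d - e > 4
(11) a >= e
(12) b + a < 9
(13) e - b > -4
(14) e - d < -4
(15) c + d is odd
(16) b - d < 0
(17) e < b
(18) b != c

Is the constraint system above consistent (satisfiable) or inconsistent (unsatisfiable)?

Satisfiable

Take a = 4, b = 2, c = 0, d = 5, e = 0. Then constraint 1: d + e = 5; constraint 4: b + a = 6; constraint 5: e + b = 2, and every other listed constraint is also met.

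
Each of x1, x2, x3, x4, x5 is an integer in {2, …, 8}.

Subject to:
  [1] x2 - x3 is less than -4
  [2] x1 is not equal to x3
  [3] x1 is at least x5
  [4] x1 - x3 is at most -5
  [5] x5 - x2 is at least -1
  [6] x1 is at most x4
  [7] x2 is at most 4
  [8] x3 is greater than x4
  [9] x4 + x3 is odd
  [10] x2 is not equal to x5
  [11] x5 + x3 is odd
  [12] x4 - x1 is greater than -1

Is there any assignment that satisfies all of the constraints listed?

Satisfiable

One satisfying assignment is x1 = 3, x2 = 2, x3 = 8, x4 = 3, x5 = 3.
For the less obvious constraints — constraint 1: x2 - x3 = -6; constraint 4: x1 - x3 = -5; constraint 5: x5 - x2 = 1 — and the others hold by inspection.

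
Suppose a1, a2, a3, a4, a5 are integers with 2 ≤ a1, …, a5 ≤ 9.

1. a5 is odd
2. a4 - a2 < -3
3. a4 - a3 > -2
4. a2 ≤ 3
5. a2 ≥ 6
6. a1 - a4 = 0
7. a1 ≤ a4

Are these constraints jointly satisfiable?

Unsatisfiable

From constraint 5: a2 ≥ 6. From constraint 4: a2 ≤ 3. But 3 < 6, so no value of a2 works.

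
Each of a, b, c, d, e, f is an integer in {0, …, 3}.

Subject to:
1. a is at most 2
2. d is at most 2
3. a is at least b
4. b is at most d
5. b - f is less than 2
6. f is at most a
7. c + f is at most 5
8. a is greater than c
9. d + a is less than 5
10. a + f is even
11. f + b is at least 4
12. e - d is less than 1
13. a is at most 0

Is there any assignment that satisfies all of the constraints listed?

From constraints 6 and 13: f ≤ a ≤ 0. From constraints 2 and 4: b ≤ d ≤ 2. Hence f + b ≤ 2. But constraint 11 requires f + b ≥ 4, and 4 > 2. Contradiction.

Unsatisfiable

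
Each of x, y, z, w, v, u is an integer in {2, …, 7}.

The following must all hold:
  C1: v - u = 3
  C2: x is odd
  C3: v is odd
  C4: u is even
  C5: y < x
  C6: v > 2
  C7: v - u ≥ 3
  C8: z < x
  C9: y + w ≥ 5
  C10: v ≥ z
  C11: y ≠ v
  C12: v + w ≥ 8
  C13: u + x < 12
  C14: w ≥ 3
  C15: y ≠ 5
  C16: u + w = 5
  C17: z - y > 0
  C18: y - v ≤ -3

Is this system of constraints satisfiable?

Satisfiable

One satisfying assignment is x = 7, y = 2, z = 4, w = 3, v = 5, u = 2.
For the less obvious constraints — constraint 1: v - u = 3; constraint 7: v - u = 3; constraint 9: y + w = 5 — and the others hold by inspection.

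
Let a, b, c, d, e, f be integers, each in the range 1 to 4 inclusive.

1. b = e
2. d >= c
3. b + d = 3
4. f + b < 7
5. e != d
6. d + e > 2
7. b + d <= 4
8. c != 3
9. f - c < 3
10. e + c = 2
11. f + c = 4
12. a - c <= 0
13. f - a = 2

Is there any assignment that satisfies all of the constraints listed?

Setting (a, b, c, d, e, f) = (1, 1, 1, 2, 1, 3) satisfies everything: constraint 3: b + d = 3; constraint 4: f + b = 4; constraint 6: d + e = 3, and the others follow.

Satisfiable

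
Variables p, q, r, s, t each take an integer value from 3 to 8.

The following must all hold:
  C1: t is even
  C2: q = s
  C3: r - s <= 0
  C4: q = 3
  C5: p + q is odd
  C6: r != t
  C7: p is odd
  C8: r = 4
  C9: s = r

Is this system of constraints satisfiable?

Constraint 4 fixes q = 3 and constraint 8 fixes r = 4. Constraints 2 and 9 give q = s = r, so q = r. But 3 ≠ 4 — contradiction.

Unsatisfiable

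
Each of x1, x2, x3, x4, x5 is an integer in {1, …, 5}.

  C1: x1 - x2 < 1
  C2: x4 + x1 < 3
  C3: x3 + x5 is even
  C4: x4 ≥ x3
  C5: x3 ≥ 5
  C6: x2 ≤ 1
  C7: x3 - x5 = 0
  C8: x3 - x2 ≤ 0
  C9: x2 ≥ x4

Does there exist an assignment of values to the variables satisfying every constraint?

From constraints 4 and 5: x4 ≥ x3 and x3 ≥ 5, so x4 ≥ 5. From constraints 6 and 9: x4 ≤ x2 and x2 ≤ 1, so x4 ≤ 1. But 1 < 5, so no value of x4 works.

Unsatisfiable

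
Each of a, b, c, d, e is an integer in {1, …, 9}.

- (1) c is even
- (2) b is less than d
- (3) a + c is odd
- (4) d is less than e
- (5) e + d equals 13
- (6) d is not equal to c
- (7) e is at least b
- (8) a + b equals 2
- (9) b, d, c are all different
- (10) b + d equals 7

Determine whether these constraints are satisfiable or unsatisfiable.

One satisfying assignment is a = 1, b = 1, c = 8, d = 6, e = 7.
For the less obvious constraints — constraint 5: e + d = 13; constraint 8: a + b = 2; constraint 10: b + d = 7 — and the others hold by inspection.

Satisfiable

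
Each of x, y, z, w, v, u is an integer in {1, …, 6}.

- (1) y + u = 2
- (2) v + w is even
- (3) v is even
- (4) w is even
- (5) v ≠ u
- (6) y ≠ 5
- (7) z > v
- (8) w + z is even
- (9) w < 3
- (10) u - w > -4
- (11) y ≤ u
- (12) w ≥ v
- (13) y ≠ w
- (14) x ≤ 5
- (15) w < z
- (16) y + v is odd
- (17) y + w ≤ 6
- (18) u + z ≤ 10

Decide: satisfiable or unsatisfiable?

Satisfiable

The assignment x = 2, y = 1, z = 6, w = 2, v = 2, u = 1 works:
  constraint 1 holds since y + u = 2.
  constraint 10 holds since u - w = -1.
  constraint 17 holds since y + w = 3.
The rest check out directly.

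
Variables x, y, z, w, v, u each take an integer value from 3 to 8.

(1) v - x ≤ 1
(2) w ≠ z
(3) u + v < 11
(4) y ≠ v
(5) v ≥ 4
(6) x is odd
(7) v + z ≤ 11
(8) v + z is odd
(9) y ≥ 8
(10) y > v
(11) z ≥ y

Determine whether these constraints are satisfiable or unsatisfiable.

Unsatisfiable

From constraint 5: v ≥ 4. From constraints 9 and 11: z ≥ y ≥ 8. Hence v + z ≥ 12. But constraint 7 requires v + z ≤ 11, and 11 < 12. Contradiction.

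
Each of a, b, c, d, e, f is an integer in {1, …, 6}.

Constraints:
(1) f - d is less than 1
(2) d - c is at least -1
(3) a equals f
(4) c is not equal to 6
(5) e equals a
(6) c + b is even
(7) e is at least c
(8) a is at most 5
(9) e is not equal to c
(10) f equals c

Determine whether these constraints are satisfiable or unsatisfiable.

Unsatisfiable

From constraints 3, 5, and 10, e = a = f = c, so e = c. But constraint 9 says e ≠ c. Contradiction.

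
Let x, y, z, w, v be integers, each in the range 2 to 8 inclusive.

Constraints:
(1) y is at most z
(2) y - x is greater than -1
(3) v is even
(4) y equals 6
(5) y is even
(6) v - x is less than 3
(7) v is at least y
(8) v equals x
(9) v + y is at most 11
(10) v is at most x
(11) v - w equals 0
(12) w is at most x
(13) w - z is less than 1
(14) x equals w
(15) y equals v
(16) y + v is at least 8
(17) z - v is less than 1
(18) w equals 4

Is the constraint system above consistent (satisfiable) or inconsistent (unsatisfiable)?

Constraint 4 fixes y = 6 and constraint 18 fixes w = 4. Constraints 8, 14, and 15 give y = v = x = w, so y = w. But 6 ≠ 4 — contradiction.

Unsatisfiable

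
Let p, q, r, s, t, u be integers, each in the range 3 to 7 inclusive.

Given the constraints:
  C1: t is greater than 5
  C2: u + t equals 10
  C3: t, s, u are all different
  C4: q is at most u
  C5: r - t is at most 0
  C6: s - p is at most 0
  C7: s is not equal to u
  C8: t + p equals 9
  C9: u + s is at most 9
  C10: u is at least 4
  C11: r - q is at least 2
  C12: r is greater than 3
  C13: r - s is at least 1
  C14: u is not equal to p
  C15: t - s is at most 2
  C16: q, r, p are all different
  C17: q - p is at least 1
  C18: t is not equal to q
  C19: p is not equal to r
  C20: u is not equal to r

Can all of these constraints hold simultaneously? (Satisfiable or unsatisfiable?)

Constraints 5, 6, 11, 15, and 17 give t − r ≥ 0, r − q ≥ 2, q − p ≥ 1, p − s ≥ 0, s − t ≥ -2.
Adding all 5 inequalities: the left sides telescope to 0, and the right sides sum to 0 + 2 + 1 + 0 + (-2) = 1. So 0 ≥ 1, which is false.

Unsatisfiable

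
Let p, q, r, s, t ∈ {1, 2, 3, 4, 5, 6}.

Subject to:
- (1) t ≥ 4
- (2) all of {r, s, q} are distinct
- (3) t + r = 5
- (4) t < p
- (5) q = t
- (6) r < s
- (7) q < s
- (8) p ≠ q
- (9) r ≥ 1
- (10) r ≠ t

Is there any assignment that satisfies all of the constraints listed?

Satisfiable

The assignment p = 6, q = 4, r = 1, s = 6, t = 4 works:
  constraint 2 holds since values 1, 6, 4 are distinct.
  constraint 3 holds since t + r = 5.
The rest check out directly.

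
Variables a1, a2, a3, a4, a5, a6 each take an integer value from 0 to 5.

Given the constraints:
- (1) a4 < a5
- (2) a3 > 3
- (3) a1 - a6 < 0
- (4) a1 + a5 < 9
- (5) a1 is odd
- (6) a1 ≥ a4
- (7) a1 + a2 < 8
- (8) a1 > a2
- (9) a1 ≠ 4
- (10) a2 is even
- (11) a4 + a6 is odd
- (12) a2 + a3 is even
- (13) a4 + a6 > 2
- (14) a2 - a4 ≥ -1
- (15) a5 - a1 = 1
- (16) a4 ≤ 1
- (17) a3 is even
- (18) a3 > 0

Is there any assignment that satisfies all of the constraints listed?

Try a1 = 3, a2 = 2, a3 = 4, a4 = 0, a5 = 4, a6 = 5.
Check constraint 3: a1 - a6 = -2; constraint 4: a1 + a5 = 7. The remaining constraints are straightforward to verify.

Satisfiable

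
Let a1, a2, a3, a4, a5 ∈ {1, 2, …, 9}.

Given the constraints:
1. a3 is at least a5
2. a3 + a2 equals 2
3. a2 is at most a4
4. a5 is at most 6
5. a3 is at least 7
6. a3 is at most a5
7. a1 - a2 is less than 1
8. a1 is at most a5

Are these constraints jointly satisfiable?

From constraints 5 and 6: a5 ≥ a3 and a3 ≥ 7, so a5 ≥ 7. From constraint 4: a5 ≤ 6. But 6 < 7, so no value of a5 works.

Unsatisfiable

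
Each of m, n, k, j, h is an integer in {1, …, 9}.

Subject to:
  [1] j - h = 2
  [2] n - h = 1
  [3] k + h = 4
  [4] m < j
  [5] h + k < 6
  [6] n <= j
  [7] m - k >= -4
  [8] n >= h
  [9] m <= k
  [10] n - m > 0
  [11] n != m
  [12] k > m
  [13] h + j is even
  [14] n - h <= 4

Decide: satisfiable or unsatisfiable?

Satisfiable

The assignment m = 1, n = 3, k = 2, j = 4, h = 2 works:
  constraint 1 holds since j - h = 2.
  constraint 2 holds since n - h = 1.
  constraint 3 holds since k + h = 4.
The rest check out directly.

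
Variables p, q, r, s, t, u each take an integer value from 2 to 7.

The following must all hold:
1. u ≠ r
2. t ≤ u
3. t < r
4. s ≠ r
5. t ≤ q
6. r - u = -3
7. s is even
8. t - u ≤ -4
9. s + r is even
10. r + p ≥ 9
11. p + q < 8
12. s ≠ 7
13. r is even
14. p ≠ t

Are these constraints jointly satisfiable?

The assignment p = 5, q = 2, r = 4, s = 2, t = 2, u = 7 works:
  constraint 6 holds since r - u = -3.
  constraint 8 holds since t - u = -5.
The rest check out directly.

Satisfiable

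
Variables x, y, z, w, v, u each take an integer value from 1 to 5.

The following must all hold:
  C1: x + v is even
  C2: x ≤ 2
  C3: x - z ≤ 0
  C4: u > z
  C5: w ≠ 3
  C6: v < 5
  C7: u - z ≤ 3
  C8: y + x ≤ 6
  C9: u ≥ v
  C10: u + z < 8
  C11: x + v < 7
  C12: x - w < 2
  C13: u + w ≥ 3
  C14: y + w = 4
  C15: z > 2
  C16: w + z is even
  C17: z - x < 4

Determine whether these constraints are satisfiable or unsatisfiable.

Satisfiable

Take x = 2, y = 3, z = 3, w = 1, v = 4, u = 4. Then constraint 3: x - z = -1; constraint 7: u - z = 1, and every other listed constraint is also met.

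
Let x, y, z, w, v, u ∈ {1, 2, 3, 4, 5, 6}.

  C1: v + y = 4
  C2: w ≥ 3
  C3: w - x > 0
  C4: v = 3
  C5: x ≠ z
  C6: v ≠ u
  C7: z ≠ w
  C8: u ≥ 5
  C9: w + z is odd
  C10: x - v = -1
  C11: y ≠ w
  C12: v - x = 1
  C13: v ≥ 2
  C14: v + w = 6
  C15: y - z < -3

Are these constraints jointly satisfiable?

The assignment x = 2, y = 1, z = 6, w = 3, v = 3, u = 6 works:
  constraint 1 holds since v + y = 4.
  constraint 3 holds since w - x = 1.
  constraint 10 holds since x - v = -1.
The rest check out directly.

Satisfiable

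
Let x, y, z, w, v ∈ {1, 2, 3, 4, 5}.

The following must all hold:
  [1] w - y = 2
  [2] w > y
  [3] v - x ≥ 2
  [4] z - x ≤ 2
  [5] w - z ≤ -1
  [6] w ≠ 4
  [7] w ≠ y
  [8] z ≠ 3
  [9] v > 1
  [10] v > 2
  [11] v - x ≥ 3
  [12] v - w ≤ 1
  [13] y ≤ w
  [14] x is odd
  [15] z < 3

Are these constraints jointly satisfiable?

Unsatisfiable

Constraints 4, 5, 11, and 12 give z − w ≥ 1, w − v ≥ -1, v − x ≥ 3, x − z ≥ -2.
Adding all 4 inequalities: the left sides telescope to 0, and the right sides sum to 1 + (-1) + 3 + (-2) = 1. So 0 ≥ 1, which is false.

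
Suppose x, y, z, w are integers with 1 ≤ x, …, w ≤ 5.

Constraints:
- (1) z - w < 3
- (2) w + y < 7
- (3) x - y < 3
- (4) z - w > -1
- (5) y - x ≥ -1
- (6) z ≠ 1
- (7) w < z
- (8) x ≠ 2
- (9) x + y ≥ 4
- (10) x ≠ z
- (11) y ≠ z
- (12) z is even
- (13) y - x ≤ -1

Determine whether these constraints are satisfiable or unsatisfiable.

Setting (x, y, z, w) = (3, 2, 4, 3) satisfies everything: constraint 1: z - w = 1; constraint 2: w + y = 5, and the others follow.

Satisfiable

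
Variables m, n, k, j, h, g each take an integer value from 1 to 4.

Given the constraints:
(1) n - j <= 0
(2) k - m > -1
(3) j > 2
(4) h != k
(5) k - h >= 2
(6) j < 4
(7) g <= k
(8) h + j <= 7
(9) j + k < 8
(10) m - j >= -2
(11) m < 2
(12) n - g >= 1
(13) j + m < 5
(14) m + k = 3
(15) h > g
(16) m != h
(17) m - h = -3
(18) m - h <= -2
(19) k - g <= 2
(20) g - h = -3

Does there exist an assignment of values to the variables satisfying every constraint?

Constraints 1, 5, 10, 12, 18, and 19 give g − k ≥ -2, k − h ≥ 2, h − m ≥ 2, m − j ≥ -2, j − n ≥ 0, n − g ≥ 1.
Adding all 6 inequalities: the left sides telescope to 0, and the right sides sum to (-2) + 2 + 2 + (-2) + 0 + 1 = 1. So 0 ≥ 1, which is false.

Unsatisfiable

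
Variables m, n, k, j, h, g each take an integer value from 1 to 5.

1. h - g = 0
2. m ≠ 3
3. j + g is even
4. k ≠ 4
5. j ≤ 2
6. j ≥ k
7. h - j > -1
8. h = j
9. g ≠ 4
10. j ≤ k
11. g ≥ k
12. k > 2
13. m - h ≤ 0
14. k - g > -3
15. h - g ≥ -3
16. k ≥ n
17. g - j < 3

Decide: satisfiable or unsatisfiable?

Unsatisfiable

From constraint 12: k ≥ 3. From constraints 5 and 6: k ≤ j and j ≤ 2, so k ≤ 2. But 2 < 3, so no value of k works.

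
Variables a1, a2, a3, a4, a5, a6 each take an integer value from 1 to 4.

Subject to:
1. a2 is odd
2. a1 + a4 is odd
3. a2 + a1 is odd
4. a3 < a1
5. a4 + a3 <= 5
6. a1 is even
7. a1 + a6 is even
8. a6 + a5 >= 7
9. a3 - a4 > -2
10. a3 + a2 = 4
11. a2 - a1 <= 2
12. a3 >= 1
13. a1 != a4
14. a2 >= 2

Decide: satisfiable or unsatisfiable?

The assignment a1 = 2, a2 = 3, a3 = 1, a4 = 1, a5 = 3, a6 = 4 works:
  constraint 5 holds since a4 + a3 = 2.
  constraint 8 holds since a6 + a5 = 7.
  constraint 9 holds since a3 - a4 = 0.
The rest check out directly.

Satisfiable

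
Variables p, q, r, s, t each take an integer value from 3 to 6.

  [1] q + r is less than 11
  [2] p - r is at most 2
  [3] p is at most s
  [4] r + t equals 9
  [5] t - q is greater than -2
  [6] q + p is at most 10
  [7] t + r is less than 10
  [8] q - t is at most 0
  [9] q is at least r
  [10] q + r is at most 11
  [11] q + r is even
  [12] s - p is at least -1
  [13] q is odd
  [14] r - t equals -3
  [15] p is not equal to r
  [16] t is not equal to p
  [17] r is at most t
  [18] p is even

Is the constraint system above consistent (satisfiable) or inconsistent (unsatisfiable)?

Try p = 4, q = 5, r = 3, s = 4, t = 6.
Check constraint 1: q + r = 8; constraint 2: p - r = 1. The remaining constraints are straightforward to verify.

Satisfiable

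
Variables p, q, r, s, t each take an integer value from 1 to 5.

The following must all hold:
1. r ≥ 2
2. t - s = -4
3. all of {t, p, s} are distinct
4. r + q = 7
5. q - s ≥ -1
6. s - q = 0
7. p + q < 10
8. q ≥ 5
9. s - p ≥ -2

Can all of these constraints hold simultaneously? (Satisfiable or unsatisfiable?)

Setting (p, q, r, s, t) = (4, 5, 2, 5, 1) satisfies everything: constraint 2: t - s = -4; constraint 4: r + q = 7, and the others follow.

Satisfiable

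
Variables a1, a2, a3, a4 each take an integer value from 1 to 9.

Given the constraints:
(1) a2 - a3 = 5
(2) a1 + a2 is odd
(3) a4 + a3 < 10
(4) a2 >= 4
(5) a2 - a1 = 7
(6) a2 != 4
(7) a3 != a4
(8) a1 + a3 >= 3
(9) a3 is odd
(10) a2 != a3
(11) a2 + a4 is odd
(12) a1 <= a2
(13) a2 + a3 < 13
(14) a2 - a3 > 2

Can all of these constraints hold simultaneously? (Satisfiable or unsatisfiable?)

Setting (a1, a2, a3, a4) = (1, 8, 3, 5) satisfies everything: constraint 1: a2 - a3 = 5; constraint 3: a4 + a3 = 8; constraint 5: a2 - a1 = 7, and the others follow.

Satisfiable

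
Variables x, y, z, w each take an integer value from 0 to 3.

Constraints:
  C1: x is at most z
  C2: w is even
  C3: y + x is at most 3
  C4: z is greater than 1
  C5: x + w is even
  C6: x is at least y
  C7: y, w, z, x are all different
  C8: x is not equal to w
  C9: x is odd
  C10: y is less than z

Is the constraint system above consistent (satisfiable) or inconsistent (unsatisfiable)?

Unsatisfiable

Constraint 9 makes x odd and constraint 2 makes w even, so x + w must be odd. Constraint 5 says x + w is even — contradiction.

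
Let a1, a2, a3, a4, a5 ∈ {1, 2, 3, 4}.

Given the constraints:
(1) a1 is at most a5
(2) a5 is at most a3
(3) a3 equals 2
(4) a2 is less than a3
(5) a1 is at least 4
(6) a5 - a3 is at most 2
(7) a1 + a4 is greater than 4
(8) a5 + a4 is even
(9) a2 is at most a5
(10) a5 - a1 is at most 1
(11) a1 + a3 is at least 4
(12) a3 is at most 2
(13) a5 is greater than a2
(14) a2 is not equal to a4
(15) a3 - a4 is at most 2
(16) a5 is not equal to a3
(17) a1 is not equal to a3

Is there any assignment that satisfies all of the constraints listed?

Unsatisfiable

From constraints 1 and 5: a5 ≥ a1 and a1 ≥ 4, so a5 ≥ 4. From constraints 2 and 12: a5 ≤ a3 and a3 ≤ 2, so a5 ≤ 2. But 2 < 4, so no value of a5 works.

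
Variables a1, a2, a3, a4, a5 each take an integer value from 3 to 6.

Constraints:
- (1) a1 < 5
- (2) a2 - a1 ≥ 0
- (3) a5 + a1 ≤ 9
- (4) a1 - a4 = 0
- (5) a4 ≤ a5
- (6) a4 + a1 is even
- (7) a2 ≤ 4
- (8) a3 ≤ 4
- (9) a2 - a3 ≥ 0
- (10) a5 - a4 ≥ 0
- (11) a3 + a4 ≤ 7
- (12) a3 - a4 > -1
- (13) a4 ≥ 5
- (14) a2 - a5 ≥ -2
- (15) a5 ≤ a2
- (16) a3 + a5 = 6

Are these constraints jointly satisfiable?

From constraints 5 and 13: a5 ≥ a4 and a4 ≥ 5, so a5 ≥ 5. From constraints 7 and 15: a5 ≤ a2 and a2 ≤ 4, so a5 ≤ 4. But 4 < 5, so no value of a5 works.

Unsatisfiable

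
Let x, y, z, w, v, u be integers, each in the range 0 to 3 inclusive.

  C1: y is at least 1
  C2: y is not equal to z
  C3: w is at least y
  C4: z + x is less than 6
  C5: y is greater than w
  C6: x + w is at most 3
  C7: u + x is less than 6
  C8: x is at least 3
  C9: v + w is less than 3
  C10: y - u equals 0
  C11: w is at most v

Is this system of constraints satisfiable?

Unsatisfiable

From constraint 8: x ≥ 3. From constraints 1 and 3: w ≥ y ≥ 1. Hence x + w ≥ 4. But constraint 6 requires x + w ≤ 3, and 3 < 4. Contradiction.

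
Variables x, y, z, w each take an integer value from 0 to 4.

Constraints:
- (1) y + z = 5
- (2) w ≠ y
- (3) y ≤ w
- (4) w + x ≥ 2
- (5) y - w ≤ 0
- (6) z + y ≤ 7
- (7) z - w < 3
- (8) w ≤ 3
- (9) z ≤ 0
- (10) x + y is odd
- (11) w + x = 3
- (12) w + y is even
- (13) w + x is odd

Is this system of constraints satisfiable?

Unsatisfiable

From constraints 3 and 8: y ≤ w ≤ 3. From constraint 9: z ≤ 0. Hence y + z ≤ 3. But constraint 1 requires y + z = 5, and 5 > 3. Contradiction.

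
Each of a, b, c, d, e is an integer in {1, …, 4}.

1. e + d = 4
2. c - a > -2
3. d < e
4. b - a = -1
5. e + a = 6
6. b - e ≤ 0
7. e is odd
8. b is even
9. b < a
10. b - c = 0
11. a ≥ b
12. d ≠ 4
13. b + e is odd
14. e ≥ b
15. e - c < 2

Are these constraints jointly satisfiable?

Take a = 3, b = 2, c = 2, d = 1, e = 3. Then constraint 1: e + d = 4; constraint 2: c - a = -1, and every other listed constraint is also met.

Satisfiable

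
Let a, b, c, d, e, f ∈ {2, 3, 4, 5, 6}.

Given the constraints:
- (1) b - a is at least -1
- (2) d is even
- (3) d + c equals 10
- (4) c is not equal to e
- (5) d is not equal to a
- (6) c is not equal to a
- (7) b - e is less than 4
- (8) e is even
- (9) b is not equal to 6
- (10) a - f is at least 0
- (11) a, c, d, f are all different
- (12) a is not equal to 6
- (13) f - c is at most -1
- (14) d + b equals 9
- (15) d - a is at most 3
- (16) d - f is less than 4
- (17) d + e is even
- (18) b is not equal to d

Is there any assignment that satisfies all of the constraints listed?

Take a = 3, b = 5, c = 6, d = 4, e = 2, f = 2. Then constraint 1: b - a = 2; constraint 3: d + c = 10, and every other listed constraint is also met.

Satisfiable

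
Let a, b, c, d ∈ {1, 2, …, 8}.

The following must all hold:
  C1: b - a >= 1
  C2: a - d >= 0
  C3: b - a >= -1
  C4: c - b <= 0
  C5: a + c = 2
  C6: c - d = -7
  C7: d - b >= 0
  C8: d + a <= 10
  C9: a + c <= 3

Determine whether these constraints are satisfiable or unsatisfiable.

Unsatisfiable

Constraints 1, 2, and 7 give d − b ≥ 0, b − a ≥ 1, a − d ≥ 0.
Adding all 3 inequalities: the left sides telescope to 0, and the right sides sum to 0 + 1 + 0 = 1. So 0 ≥ 1, which is false.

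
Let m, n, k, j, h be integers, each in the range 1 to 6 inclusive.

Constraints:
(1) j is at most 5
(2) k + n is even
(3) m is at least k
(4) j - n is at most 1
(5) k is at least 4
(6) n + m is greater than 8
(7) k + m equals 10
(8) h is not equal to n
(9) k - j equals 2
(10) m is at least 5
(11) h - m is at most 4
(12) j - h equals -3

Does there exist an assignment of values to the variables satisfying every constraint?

Satisfiable

Setting (m, n, k, j, h) = (5, 5, 5, 3, 6) satisfies everything: constraint 4: j - n = -2; constraint 6: n + m = 10; constraint 7: k + m = 10, and the others follow.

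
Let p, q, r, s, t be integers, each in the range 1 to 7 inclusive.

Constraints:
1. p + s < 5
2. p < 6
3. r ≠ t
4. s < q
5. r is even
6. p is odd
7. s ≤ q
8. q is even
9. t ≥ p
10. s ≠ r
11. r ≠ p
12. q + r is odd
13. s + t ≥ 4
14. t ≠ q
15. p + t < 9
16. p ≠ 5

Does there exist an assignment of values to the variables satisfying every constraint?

Unsatisfiable

Constraint 8 makes q even and constraint 5 makes r even, so q + r must be even. Constraint 12 says q + r is odd — contradiction.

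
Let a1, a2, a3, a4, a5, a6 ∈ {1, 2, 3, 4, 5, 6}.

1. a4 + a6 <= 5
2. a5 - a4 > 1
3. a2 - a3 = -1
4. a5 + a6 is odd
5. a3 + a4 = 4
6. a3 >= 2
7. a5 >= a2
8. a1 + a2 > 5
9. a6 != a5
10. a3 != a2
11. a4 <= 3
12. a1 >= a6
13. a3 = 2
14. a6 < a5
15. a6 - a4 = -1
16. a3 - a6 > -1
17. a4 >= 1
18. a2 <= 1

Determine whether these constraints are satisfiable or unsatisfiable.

Satisfiable

Take a1 = 6, a2 = 1, a3 = 2, a4 = 2, a5 = 6, a6 = 1. Then constraint 1: a4 + a6 = 3; constraint 2: a5 - a4 = 4; constraint 3: a2 - a3 = -1, and every other listed constraint is also met.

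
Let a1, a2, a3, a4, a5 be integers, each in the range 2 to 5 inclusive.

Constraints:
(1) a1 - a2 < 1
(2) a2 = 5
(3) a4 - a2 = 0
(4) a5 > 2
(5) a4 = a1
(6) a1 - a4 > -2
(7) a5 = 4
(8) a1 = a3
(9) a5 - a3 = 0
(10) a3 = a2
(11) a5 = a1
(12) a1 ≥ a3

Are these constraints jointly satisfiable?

Constraint 7 fixes a5 = 4 and constraint 2 fixes a2 = 5. Constraints 8, 10, and 11 give a5 = a1 = a3 = a2, so a5 = a2. But 4 ≠ 5 — contradiction.

Unsatisfiable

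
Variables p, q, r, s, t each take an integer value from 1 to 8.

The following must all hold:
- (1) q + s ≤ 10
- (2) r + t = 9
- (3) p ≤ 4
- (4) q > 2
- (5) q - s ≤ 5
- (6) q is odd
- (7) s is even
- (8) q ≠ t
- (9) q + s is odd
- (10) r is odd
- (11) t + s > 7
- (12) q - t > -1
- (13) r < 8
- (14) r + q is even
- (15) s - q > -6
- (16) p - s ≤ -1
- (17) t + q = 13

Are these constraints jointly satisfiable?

Take p = 1, q = 7, r = 3, s = 2, t = 6. Then constraint 1: q + s = 9; constraint 2: r + t = 9, and every other listed constraint is also met.

Satisfiable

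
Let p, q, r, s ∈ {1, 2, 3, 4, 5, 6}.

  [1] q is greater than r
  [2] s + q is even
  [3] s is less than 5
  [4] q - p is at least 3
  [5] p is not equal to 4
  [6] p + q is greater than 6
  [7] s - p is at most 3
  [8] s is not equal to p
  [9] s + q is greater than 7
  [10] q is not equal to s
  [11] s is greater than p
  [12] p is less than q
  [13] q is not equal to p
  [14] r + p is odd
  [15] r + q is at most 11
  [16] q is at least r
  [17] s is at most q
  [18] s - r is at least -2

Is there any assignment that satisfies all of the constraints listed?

Satisfiable

The assignment p = 1, q = 6, r = 2, s = 2 works:
  constraint 4 holds since q - p = 5.
  constraint 6 holds since p + q = 7.
  constraint 7 holds since s - p = 1.
The rest check out directly.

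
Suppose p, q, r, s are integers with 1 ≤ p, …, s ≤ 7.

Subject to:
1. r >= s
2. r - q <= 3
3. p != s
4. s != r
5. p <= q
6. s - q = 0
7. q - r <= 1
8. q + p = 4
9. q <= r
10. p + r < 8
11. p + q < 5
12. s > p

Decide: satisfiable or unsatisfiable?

Satisfiable

Try p = 1, q = 3, r = 4, s = 3.
Check constraint 2: r - q = 1; constraint 6: s - q = 0; constraint 7: q - r = -1. The remaining constraints are straightforward to verify.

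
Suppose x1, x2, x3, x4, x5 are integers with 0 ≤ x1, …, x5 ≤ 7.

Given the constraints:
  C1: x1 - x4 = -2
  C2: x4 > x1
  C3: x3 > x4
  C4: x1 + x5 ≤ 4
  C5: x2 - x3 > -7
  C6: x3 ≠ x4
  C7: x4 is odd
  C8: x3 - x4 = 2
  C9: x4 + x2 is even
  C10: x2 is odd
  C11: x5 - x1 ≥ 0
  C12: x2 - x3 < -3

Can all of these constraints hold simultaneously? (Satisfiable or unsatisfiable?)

Satisfiable

Take x1 = 1, x2 = 1, x3 = 5, x4 = 3, x5 = 3. Then constraint 1: x1 - x4 = -2; constraint 4: x1 + x5 = 4; constraint 5: x2 - x3 = -4, and every other listed constraint is also met.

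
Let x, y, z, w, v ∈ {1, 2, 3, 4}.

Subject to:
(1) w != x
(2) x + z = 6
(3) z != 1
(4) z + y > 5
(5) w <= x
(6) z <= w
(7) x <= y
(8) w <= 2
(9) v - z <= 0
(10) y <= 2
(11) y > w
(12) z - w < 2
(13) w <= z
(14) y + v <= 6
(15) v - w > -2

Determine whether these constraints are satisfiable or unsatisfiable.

From constraints 7 and 10: x ≤ y ≤ 2. From constraints 6 and 8: z ≤ w ≤ 2. Hence x + z ≤ 4. But constraint 2 requires x + z = 6, and 6 > 4. Contradiction.

Unsatisfiable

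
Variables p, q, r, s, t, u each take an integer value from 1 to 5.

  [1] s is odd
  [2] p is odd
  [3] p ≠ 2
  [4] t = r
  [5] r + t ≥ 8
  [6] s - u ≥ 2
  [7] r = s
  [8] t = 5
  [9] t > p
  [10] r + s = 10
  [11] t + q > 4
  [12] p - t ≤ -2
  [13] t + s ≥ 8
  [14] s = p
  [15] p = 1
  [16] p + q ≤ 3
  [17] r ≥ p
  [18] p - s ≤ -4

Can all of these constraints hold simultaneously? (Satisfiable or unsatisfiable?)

Constraint 8 fixes t = 5 and constraint 15 fixes p = 1. Constraints 4, 7, and 14 give t = r = s = p, so t = p. But 5 ≠ 1 — contradiction.

Unsatisfiable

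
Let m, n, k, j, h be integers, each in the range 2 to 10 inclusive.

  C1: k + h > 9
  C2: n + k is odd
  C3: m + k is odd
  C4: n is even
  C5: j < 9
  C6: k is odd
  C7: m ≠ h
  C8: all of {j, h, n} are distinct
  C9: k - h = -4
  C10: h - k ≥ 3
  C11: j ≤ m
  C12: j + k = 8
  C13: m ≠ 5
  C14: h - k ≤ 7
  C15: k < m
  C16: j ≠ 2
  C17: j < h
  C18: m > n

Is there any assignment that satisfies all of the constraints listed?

Satisfiable

The assignment m = 8, n = 4, k = 3, j = 5, h = 7 works:
  constraint 1 holds since k + h = 10.
  constraint 9 holds since k - h = -4.
The rest check out directly.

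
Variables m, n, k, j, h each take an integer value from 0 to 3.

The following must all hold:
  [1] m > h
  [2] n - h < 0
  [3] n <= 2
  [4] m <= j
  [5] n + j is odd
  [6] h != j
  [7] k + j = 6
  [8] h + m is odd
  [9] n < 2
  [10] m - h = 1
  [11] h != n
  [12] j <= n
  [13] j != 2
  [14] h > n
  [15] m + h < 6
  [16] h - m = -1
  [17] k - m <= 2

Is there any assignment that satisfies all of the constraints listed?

Constraints 1, 4, 12, and 14 give m ≤ j, j ≤ n, n < h, h < m. Chaining: m ≤ j ≤ n < h < m, which forces m < m — impossible.

Unsatisfiable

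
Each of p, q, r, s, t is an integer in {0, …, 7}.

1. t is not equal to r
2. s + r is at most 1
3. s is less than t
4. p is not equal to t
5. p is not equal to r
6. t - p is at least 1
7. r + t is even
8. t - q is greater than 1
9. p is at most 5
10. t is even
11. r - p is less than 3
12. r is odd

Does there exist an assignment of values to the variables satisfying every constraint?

Constraint 12 makes r odd and constraint 10 makes t even, so r + t must be odd. Constraint 7 says r + t is even — contradiction.

Unsatisfiable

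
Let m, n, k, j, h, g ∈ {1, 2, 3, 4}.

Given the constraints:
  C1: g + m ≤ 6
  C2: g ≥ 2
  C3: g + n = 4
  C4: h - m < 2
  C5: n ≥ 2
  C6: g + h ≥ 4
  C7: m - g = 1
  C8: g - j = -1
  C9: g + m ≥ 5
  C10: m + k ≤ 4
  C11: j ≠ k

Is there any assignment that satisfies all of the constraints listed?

Satisfiable

One satisfying assignment is m = 3, n = 2, k = 1, j = 3, h = 2, g = 2.
For the less obvious constraints — constraint 1: g + m = 5; constraint 3: g + n = 4; constraint 4: h - m = -1 — and the others hold by inspection.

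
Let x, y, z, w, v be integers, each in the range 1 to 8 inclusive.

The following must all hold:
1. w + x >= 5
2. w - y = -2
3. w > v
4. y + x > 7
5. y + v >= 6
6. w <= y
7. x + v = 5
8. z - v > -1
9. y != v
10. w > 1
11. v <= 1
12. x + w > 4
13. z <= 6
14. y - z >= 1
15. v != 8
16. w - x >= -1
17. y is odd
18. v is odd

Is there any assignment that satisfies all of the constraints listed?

Satisfiable

Try x = 4, y = 5, z = 1, w = 3, v = 1.
Check constraint 1: w + x = 7; constraint 2: w - y = -2; constraint 4: y + x = 9. The remaining constraints are straightforward to verify.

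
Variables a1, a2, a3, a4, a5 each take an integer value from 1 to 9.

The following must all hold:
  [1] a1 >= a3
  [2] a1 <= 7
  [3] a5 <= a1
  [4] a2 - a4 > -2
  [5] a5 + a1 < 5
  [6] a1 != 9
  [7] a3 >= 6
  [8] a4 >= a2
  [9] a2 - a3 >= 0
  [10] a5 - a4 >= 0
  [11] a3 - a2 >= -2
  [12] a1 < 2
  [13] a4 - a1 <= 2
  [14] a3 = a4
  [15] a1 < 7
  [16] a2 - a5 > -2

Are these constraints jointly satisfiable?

From constraints 1 and 7: a1 ≥ a3 and a3 ≥ 6, so a1 ≥ 6. From constraint 12: a1 ≤ 1. But 1 < 6, so no value of a1 works.

Unsatisfiable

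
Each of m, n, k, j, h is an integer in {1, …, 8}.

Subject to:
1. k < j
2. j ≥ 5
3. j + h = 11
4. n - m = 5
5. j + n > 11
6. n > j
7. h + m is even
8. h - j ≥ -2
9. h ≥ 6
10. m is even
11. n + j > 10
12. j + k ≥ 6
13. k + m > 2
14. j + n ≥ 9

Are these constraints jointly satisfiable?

One satisfying assignment is m = 2, n = 7, k = 3, j = 5, h = 6.
For the less obvious constraints — constraint 3: j + h = 11; constraint 4: n - m = 5; constraint 5: j + n = 12 — and the others hold by inspection.

Satisfiable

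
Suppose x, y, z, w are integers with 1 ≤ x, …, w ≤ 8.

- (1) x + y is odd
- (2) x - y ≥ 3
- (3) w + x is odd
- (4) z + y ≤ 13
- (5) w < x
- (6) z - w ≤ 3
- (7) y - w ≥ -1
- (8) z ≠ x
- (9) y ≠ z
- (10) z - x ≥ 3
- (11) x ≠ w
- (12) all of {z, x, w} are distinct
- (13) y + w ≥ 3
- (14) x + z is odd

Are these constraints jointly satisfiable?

Unsatisfiable

Constraints 2, 6, 7, and 10 give x − y ≥ 3, y − w ≥ -1, w − z ≥ -3, z − x ≥ 3.
Adding all 4 inequalities: the left sides telescope to 0, and the right sides sum to 3 + (-1) + (-3) + 3 = 2. So 0 ≥ 2, which is false.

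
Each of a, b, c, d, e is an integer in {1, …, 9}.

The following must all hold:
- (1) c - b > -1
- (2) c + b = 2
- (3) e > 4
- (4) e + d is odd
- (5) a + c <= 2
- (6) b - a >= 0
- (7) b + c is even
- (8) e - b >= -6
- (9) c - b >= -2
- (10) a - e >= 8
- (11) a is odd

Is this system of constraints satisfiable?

Constraints 6, 8, and 10 give e − b ≥ -6, b − a ≥ 0, a − e ≥ 8.
Adding all 3 inequalities: the left sides telescope to 0, and the right sides sum to (-6) + 0 + 8 = 2. So 0 ≥ 2, which is false.

Unsatisfiable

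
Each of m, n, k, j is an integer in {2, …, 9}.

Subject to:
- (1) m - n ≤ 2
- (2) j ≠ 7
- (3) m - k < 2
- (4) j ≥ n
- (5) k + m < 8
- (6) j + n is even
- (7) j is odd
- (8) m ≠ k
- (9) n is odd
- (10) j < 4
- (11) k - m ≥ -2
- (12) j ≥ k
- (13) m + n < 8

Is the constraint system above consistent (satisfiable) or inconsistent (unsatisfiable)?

Satisfiable

The assignment m = 3, n = 3, k = 2, j = 3 works:
  constraint 1 holds since m - n = 0.
  constraint 3 holds since m - k = 1.
The rest check out directly.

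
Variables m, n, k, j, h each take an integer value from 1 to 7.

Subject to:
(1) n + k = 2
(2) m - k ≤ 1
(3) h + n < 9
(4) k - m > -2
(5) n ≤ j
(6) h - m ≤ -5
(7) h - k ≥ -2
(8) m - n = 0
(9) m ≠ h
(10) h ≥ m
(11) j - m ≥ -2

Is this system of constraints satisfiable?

Unsatisfiable

Constraints 2, 6, and 7 give m − h ≥ 5, h − k ≥ -2, k − m ≥ -1.
Adding all 3 inequalities: the left sides telescope to 0, and the right sides sum to 5 + (-2) + (-1) = 2. So 0 ≥ 2, which is false.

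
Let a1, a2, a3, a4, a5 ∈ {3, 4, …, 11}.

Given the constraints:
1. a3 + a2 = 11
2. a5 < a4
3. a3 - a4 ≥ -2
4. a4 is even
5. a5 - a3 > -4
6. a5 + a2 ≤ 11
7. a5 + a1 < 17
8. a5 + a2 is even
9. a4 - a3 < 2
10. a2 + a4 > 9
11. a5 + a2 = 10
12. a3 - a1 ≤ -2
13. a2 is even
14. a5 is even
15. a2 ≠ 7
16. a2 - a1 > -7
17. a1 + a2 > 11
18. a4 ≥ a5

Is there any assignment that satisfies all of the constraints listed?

Satisfiable

The assignment a1 = 9, a2 = 4, a3 = 7, a4 = 8, a5 = 6 works:
  constraint 1 holds since a3 + a2 = 11.
  constraint 3 holds since a3 - a4 = -1.
  constraint 5 holds since a5 - a3 = -1.
The rest check out directly.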